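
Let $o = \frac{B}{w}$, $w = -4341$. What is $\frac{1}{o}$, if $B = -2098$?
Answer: $\frac{4341}{2098} \approx 2.0691$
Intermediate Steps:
$o = \frac{2098}{4341}$ ($o = - \frac{2098}{-4341} = \left(-2098\right) \left(- \frac{1}{4341}\right) = \frac{2098}{4341} \approx 0.4833$)
$\frac{1}{o} = \frac{1}{\frac{2098}{4341}} = \frac{4341}{2098}$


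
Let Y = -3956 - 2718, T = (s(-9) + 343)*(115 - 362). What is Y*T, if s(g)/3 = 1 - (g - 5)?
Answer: 639609464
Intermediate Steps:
s(g) = 18 - 3*g (s(g) = 3*(1 - (g - 5)) = 3*(1 - (-5 + g)) = 3*(1 + (5 - g)) = 3*(6 - g) = 18 - 3*g)
T = -95836 (T = ((18 - 3*(-9)) + 343)*(115 - 362) = ((18 + 27) + 343)*(-247) = (45 + 343)*(-247) = 388*(-247) = -95836)
Y = -6674
Y*T = -6674*(-95836) = 639609464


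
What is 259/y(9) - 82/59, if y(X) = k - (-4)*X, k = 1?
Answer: 331/59 ≈ 5.6102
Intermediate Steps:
y(X) = 1 + 4*X (y(X) = 1 - (-4)*X = 1 + 4*X)
259/y(9) - 82/59 = 259/(1 + 4*9) - 82/59 = 259/(1 + 36) - 82*1/59 = 259/37 - 82/59 = 259*(1/37) - 82/59 = 7 - 82/59 = 331/59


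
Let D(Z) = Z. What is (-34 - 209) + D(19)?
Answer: -224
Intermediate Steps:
(-34 - 209) + D(19) = (-34 - 209) + 19 = -243 + 19 = -224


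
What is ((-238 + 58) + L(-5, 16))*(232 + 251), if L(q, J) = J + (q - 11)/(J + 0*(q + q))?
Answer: -79695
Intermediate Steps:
L(q, J) = J + (-11 + q)/J (L(q, J) = J + (-11 + q)/(J + 0*(2*q)) = J + (-11 + q)/(J + 0) = J + (-11 + q)/J)
((-238 + 58) + L(-5, 16))*(232 + 251) = ((-238 + 58) + (-11 - 5 + 16²)/16)*(232 + 251) = (-180 + (-11 - 5 + 256)/16)*483 = (-180 + (1/16)*240)*483 = (-180 + 15)*483 = -165*483 = -79695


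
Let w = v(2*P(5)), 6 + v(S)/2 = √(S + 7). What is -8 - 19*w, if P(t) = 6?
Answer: 220 - 38*√19 ≈ 54.362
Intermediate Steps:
v(S) = -12 + 2*√(7 + S) (v(S) = -12 + 2*√(S + 7) = -12 + 2*√(7 + S))
w = -12 + 2*√19 (w = -12 + 2*√(7 + 2*6) = -12 + 2*√(7 + 12) = -12 + 2*√19 ≈ -3.2822)
-8 - 19*w = -8 - 19*(-12 + 2*√19) = -8 + (228 - 38*√19) = 220 - 38*√19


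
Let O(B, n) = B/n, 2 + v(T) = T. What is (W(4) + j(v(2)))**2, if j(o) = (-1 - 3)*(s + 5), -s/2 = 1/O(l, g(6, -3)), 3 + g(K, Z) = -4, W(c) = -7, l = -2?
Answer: 1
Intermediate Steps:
v(T) = -2 + T
g(K, Z) = -7 (g(K, Z) = -3 - 4 = -7)
s = -7 (s = -2/((-2/(-7))) = -2/((-2*(-1/7))) = -2/2/7 = -2*7/2 = -7)
j(o) = 8 (j(o) = (-1 - 3)*(-7 + 5) = -4*(-2) = 8)
(W(4) + j(v(2)))**2 = (-7 + 8)**2 = 1**2 = 1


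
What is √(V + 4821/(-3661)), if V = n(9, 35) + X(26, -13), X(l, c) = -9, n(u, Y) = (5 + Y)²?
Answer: √21306397630/3661 ≈ 39.871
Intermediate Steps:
V = 1591 (V = (5 + 35)² - 9 = 40² - 9 = 1600 - 9 = 1591)
√(V + 4821/(-3661)) = √(1591 + 4821/(-3661)) = √(1591 + 4821*(-1/3661)) = √(1591 - 4821/3661) = √(5819830/3661) = √21306397630/3661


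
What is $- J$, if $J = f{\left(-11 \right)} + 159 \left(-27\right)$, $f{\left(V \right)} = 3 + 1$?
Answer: $4289$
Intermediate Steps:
$f{\left(V \right)} = 4$
$J = -4289$ ($J = 4 + 159 \left(-27\right) = 4 - 4293 = -4289$)
$- J = \left(-1\right) \left(-4289\right) = 4289$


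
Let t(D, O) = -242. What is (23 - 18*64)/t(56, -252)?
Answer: 1129/242 ≈ 4.6653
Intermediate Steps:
(23 - 18*64)/t(56, -252) = (23 - 18*64)/(-242) = (23 - 1152)*(-1/242) = -1129*(-1/242) = 1129/242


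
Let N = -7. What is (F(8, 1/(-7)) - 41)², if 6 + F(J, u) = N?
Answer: 2916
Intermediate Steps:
F(J, u) = -13 (F(J, u) = -6 - 7 = -13)
(F(8, 1/(-7)) - 41)² = (-13 - 41)² = (-54)² = 2916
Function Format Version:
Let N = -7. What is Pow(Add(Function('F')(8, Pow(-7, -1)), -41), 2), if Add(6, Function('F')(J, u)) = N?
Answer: 2916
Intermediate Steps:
Function('F')(J, u) = -13 (Function('F')(J, u) = Add(-6, -7) = -13)
Pow(Add(Function('F')(8, Pow(-7, -1)), -41), 2) = Pow(Add(-13, -41), 2) = Pow(-54, 2) = 2916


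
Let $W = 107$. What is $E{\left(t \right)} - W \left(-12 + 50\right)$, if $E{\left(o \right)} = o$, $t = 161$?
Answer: $-3905$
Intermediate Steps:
$E{\left(t \right)} - W \left(-12 + 50\right) = 161 - 107 \left(-12 + 50\right) = 161 - 107 \cdot 38 = 161 - 4066 = -3905$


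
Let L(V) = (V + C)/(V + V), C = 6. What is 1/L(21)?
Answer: 14/9 ≈ 1.5556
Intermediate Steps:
L(V) = (6 + V)/(2*V) (L(V) = (V + 6)/(V + V) = (6 + V)/((2*V)) = (6 + V)*(1/(2*V)) = (6 + V)/(2*V))
1/L(21) = 1/((½)*(6 + 21)/21) = 1/((½)*(1/21)*27) = 1/(9/14) = 14/9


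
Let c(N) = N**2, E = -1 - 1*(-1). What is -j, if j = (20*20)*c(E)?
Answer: 0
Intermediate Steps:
E = 0 (E = -1 + 1 = 0)
j = 0 (j = (20*20)*0**2 = 400*0 = 0)
-j = -1*0 = 0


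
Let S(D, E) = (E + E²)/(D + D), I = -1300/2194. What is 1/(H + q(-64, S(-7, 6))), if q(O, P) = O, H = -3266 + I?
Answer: -1097/3653660 ≈ -0.00030025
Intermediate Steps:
I = -650/1097 (I = -1300*1/2194 = -650/1097 ≈ -0.59253)
H = -3583452/1097 (H = -3266 - 650/1097 = -3583452/1097 ≈ -3266.6)
S(D, E) = (E + E²)/(2*D) (S(D, E) = (E + E²)/((2*D)) = (E + E²)*(1/(2*D)) = (E + E²)/(2*D))
1/(H + q(-64, S(-7, 6))) = 1/(-3583452/1097 - 64) = 1/(-3653660/1097) = -1097/3653660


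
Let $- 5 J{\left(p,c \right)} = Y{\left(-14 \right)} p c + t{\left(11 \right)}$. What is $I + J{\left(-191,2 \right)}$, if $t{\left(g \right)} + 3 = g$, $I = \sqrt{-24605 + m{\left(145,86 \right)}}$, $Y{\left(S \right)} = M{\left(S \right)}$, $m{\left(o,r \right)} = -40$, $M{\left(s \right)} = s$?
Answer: $- \frac{5356}{5} + i \sqrt{24645} \approx -1071.2 + 156.99 i$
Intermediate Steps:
$Y{\left(S \right)} = S$
$I = i \sqrt{24645}$ ($I = \sqrt{-24605 - 40} = \sqrt{-24645} = i \sqrt{24645} \approx 156.99 i$)
$t{\left(g \right)} = -3 + g$
$J{\left(p,c \right)} = - \frac{8}{5} + \frac{14 c p}{5}$ ($J{\left(p,c \right)} = - \frac{- 14 p c + \left(-3 + 11\right)}{5} = - \frac{- 14 c p + 8}{5} = - \frac{8 - 14 c p}{5} = - \frac{8}{5} + \frac{14 c p}{5}$)
$I + J{\left(-191,2 \right)} = i \sqrt{24645} + \left(- \frac{8}{5} + \frac{14}{5} \cdot 2 \left(-191\right)\right) = i \sqrt{24645} - \frac{5356}{5} = - \frac{5356}{5} + i \sqrt{24645}$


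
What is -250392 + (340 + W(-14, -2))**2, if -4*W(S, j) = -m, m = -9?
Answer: -2181071/16 ≈ -1.3632e+5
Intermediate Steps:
W(S, j) = -9/4 (W(S, j) = -(-1)*(-9)/4 = -1/4*9 = -9/4)
-250392 + (340 + W(-14, -2))**2 = -250392 + (340 - 9/4)**2 = -250392 + (1351/4)**2 = -250392 + 1825201/16 = -2181071/16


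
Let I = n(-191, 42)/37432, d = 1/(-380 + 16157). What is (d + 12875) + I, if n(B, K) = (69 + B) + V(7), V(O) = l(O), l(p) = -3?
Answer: 7603518114307/590564664 ≈ 12875.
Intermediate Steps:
d = 1/15777 ≈ 6.3383e-5
V(O) = -3
n(B, K) = 66 + B (n(B, K) = (69 + B) - 3 = 66 + B)
I = -125/37432 (I = (66 - 191)/37432 = -125*1/37432 = -125/37432 ≈ -0.0033394)
(d + 12875) + I = (1/15777 + 12875) - 125/37432 = 203128876/15777 - 125/37432 = 7603518114307/590564664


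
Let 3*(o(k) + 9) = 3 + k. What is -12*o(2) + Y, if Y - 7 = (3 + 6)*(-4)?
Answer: 59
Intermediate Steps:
o(k) = -8 + k/3 (o(k) = -9 + (3 + k)/3 = -9 + (1 + k/3) = -8 + k/3)
Y = -29 (Y = 7 + (3 + 6)*(-4) = 7 + 9*(-4) = 7 - 36 = -29)
-12*o(2) + Y = -12*(-8 + (1/3)*2) - 29 = -12*(-8 + 2/3) - 29 = -12*(-22/3) - 29 = 88 - 29 = 59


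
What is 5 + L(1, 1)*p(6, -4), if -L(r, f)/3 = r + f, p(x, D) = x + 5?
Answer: -61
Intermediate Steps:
p(x, D) = 5 + x
L(r, f) = -3*f - 3*r (L(r, f) = -3*(r + f) = -3*(f + r) = -3*f - 3*r)
5 + L(1, 1)*p(6, -4) = 5 + (-3*1 - 3*1)*(5 + 6) = 5 + (-3 - 3)*11 = 5 - 6*11 = 5 - 66 = -61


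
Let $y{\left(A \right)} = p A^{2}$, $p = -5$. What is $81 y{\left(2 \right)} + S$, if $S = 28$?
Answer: $-1592$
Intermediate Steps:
$y{\left(A \right)} = - 5 A^{2}$
$81 y{\left(2 \right)} + S = 81 \left(- 5 \cdot 2^{2}\right) + 28 = 81 \left(\left(-5\right) 4\right) + 28 = 81 \left(-20\right) + 28 = -1620 + 28 = -1592$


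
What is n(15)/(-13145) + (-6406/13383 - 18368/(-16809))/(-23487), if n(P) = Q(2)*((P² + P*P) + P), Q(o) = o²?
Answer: -655276854060706/4630119866041527 ≈ -0.14152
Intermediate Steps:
n(P) = 4*P + 8*P² (n(P) = 2²*((P² + P*P) + P) = 4*((P² + P²) + P) = 4*(2*P² + P) = 4*(P + 2*P²) = 4*P + 8*P²)
n(15)/(-13145) + (-6406/13383 - 18368/(-16809))/(-23487) = (4*15*(1 + 2*15))/(-13145) + (-6406/13383 - 18368/(-16809))/(-23487) = (4*15*(1 + 30))*(-1/13145) + (-6406*1/13383 - 18368*(-1/16809))*(-1/23487) = (4*15*31)*(-1/13145) + (-6406/13383 + 18368/16809)*(-1/23487) = 1860*(-1/13145) + (46046830/74984949)*(-1/23487) = -372/2629 - 46046830/1761171497163 = -655276854060706/4630119866041527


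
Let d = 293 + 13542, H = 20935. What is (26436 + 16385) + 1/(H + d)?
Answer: 1488886171/34770 ≈ 42821.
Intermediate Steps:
d = 13835
(26436 + 16385) + 1/(H + d) = (26436 + 16385) + 1/(20935 + 13835) = 42821 + 1/34770 = 1488886171/34770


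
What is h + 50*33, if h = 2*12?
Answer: 1674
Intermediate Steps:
h = 24
h + 50*33 = 24 + 50*33 = 24 + 1650 = 1674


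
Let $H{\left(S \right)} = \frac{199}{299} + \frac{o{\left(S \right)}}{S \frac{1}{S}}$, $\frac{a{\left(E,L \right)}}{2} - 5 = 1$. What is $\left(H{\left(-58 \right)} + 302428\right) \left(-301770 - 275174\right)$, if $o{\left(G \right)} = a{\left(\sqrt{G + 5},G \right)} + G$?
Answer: $- \frac{52162901513648}{299} \approx -1.7446 \cdot 10^{11}$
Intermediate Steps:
$a{\left(E,L \right)} = 12$ ($a{\left(E,L \right)} = 10 + 2 \cdot 1 = 10 + 2 = 12$)
$o{\left(G \right)} = 12 + G$
$H{\left(S \right)} = \frac{3787}{299} + S$ ($H{\left(S \right)} = \frac{199}{299} + \frac{12 + S}{S \frac{1}{S}} = 199 \cdot \frac{1}{299} + \frac{12 + S}{1} = \frac{199}{299} + \left(12 + S\right) 1 = \frac{199}{299} + \left(12 + S\right) = \frac{3787}{299} + S$)
$\left(H{\left(-58 \right)} + 302428\right) \left(-301770 - 275174\right) = \left(\left(\frac{3787}{299} - 58\right) + 302428\right) \left(-301770 - 275174\right) = \left(- \frac{13555}{299} + 302428\right) \left(-576944\right) = \frac{90412417}{299} \left(-576944\right) = - \frac{52162901513648}{299}$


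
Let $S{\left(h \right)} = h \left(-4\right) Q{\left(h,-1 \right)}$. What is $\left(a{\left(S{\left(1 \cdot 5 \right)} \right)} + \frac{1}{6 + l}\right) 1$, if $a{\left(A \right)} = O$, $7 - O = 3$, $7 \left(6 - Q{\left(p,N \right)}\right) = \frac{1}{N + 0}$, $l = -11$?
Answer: $\frac{19}{5} \approx 3.8$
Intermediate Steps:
$Q{\left(p,N \right)} = 6 - \frac{1}{7 N}$ ($Q{\left(p,N \right)} = 6 - \frac{1}{7 \left(N + 0\right)} = 6 - \frac{1}{7 N}$)
$O = 4$ ($O = 7 - 3 = 4$)
$S{\left(h \right)} = - \frac{172 h}{7}$ ($S{\left(h \right)} = h \left(-4\right) \left(6 - \frac{1}{7 \left(-1\right)}\right) = - 4 h \left(6 - - \frac{1}{7}\right) = - 4 h \left(6 + \frac{1}{7}\right) = - 4 h \frac{43}{7} = - \frac{172 h}{7}$)
$a{\left(A \right)} = 4$
$\left(a{\left(S{\left(1 \cdot 5 \right)} \right)} + \frac{1}{6 + l}\right) 1 = \left(4 + \frac{1}{6 - 11}\right) 1 = \left(4 + \frac{1}{-5}\right) 1 = \left(4 - \frac{1}{5}\right) 1 = \frac{19}{5} \cdot 1 = \frac{19}{5}$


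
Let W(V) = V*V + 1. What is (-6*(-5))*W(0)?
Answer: 30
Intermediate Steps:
W(V) = 1 + V² (W(V) = V² + 1 = 1 + V²)
(-6*(-5))*W(0) = (-6*(-5))*(1 + 0²) = 30*(1 + 0) = 30*1 = 30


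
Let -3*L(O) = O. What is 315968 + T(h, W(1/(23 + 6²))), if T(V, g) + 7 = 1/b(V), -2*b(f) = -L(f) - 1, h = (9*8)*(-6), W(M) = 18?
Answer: 45814347/145 ≈ 3.1596e+5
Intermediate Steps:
L(O) = -O/3
h = -432 (h = 72*(-6) = -432)
b(f) = ½ - f/6 (b(f) = -(-(-1)*f/3 - 1)/2 = -(f/3 - 1)/2 = -(-1 + f/3)/2 = ½ - f/6)
T(V, g) = -7 + 1/(½ - V/6)
315968 + T(h, W(1/(23 + 6²))) = 315968 + (-15 + 7*(-432))/(3 - 1*(-432)) = 315968 + (-15 - 3024)/(3 + 432) = 315968 - 3039/435 = 315968 + (1/435)*(-3039) = 315968 - 1013/145 = 45814347/145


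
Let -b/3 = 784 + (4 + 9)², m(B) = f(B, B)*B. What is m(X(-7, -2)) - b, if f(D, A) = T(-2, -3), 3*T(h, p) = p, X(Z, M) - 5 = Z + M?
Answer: 2863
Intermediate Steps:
X(Z, M) = 5 + M + Z (X(Z, M) = 5 + (Z + M) = 5 + (M + Z) = 5 + M + Z)
T(h, p) = p/3
f(D, A) = -1 (f(D, A) = (⅓)*(-3) = -1)
m(B) = -B
b = -2859 (b = -3*(784 + (4 + 9)²) = -3*(784 + 13²) = -3*(784 + 169) = -3*953 = -2859)
m(X(-7, -2)) - b = -(5 - 2 - 7) - 1*(-2859) = -1*(-4) + 2859 = 4 + 2859 = 2863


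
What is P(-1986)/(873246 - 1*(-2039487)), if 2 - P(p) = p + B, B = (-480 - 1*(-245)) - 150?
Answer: 791/970911 ≈ 0.00081470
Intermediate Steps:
B = -385 (B = (-480 + 245) - 150 = -235 - 150 = -385)
P(p) = 387 - p (P(p) = 2 - (p - 385) = 2 - (-385 + p) = 2 + (385 - p) = 387 - p)
P(-1986)/(873246 - 1*(-2039487)) = (387 - 1*(-1986))/(873246 - 1*(-2039487)) = (387 + 1986)/(873246 + 2039487) = 2373/2912733 = 2373*(1/2912733) = 791/970911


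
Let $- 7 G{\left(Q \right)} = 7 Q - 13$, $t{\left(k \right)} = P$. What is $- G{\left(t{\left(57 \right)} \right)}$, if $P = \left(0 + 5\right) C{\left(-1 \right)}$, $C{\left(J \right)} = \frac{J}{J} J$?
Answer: $- \frac{48}{7} \approx -6.8571$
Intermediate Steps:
$C{\left(J \right)} = J$ ($C{\left(J \right)} = 1 J = J$)
$P = -5$ ($P = \left(0 + 5\right) \left(-1\right) = 5 \left(-1\right) = -5$)
$t{\left(k \right)} = -5$
$G{\left(Q \right)} = \frac{13}{7} - Q$ ($G{\left(Q \right)} = - \frac{7 Q - 13}{7} = - \frac{-13 + 7 Q}{7} = \frac{13}{7} - Q$)
$- G{\left(t{\left(57 \right)} \right)} = - (\frac{13}{7} - -5) = - (\frac{13}{7} + 5) = \left(-1\right) \frac{48}{7} = - \frac{48}{7}$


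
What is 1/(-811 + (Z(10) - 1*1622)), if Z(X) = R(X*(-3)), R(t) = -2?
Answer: -1/2435 ≈ -0.00041068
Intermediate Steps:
Z(X) = -2
1/(-811 + (Z(10) - 1*1622)) = 1/(-811 + (-2 - 1*1622)) = 1/(-811 + (-2 - 1622)) = 1/(-811 - 1624) = 1/(-2435) = -1/2435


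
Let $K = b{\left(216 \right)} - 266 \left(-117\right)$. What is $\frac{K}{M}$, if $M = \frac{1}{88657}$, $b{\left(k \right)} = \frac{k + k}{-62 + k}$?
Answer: $\frac{212476252770}{77} \approx 2.7594 \cdot 10^{9}$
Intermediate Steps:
$b{\left(k \right)} = \frac{2 k}{-62 + k}$
$K = \frac{2396610}{77}$ ($K = 2 \cdot 216 \frac{1}{-62 + 216} - 266 \left(-117\right) = 2 \cdot 216 \cdot \frac{1}{154} - -31122 = 2 \cdot 216 \cdot \frac{1}{154} + 31122 = \frac{216}{77} + 31122 = \frac{2396610}{77} \approx 31125.0$)
$M = \frac{1}{88657} \approx 1.1279 \cdot 10^{-5}$
$\frac{K}{M} = \frac{2396610 \frac{1}{\frac{1}{88657}}}{77} = \frac{2396610}{77} \cdot 88657 = \frac{212476252770}{77}$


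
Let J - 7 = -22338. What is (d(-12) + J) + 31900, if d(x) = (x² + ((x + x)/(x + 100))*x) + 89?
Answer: 107858/11 ≈ 9805.3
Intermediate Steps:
J = -22331 (J = 7 - 22338 = -22331)
d(x) = 89 + x² + 2*x²/(100 + x) (d(x) = (x² + ((2*x)/(100 + x))*x) + 89 = (x² + (2*x/(100 + x))*x) + 89 = (x² + 2*x²/(100 + x)) + 89 = 89 + x² + 2*x²/(100 + x))
(d(-12) + J) + 31900 = ((8900 + (-12)³ + 89*(-12) + 102*(-12)²)/(100 - 12) - 22331) + 31900 = ((8900 - 1728 - 1068 + 102*144)/88 - 22331) + 31900 = ((8900 - 1728 - 1068 + 14688)/88 - 22331) + 31900 = ((1/88)*20792 - 22331) + 31900 = (2599/11 - 22331) + 31900 = -243042/11 + 31900 = 107858/11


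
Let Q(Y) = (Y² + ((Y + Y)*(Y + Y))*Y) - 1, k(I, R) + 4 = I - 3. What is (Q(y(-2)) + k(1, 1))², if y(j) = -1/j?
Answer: 625/16 ≈ 39.063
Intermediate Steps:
k(I, R) = -7 + I (k(I, R) = -4 + (I - 3) = -4 + (-3 + I) = -7 + I)
Q(Y) = -1 + Y² + 4*Y³ (Q(Y) = (Y² + ((2*Y)*(2*Y))*Y) - 1 = (Y² + (4*Y²)*Y) - 1 = (Y² + 4*Y³) - 1 = -1 + Y² + 4*Y³)
(Q(y(-2)) + k(1, 1))² = ((-1 + (-1/(-2))² + 4*(-1/(-2))³) + (-7 + 1))² = ((-1 + (-1*(-½))² + 4*(-1*(-½))³) - 6)² = ((-1 + (½)² + 4*(½)³) - 6)² = ((-1 + ¼ + 4*(⅛)) - 6)² = ((-1 + ¼ + ½) - 6)² = (-¼ - 6)² = (-25/4)² = 625/16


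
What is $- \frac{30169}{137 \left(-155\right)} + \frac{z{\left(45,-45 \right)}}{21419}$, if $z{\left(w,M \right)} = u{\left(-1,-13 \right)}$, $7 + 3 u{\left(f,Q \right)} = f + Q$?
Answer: $\frac{646041166}{454832465} \approx 1.4204$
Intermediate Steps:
$u{\left(f,Q \right)} = - \frac{7}{3} + \frac{Q}{3} + \frac{f}{3}$ ($u{\left(f,Q \right)} = - \frac{7}{3} + \frac{f + Q}{3} = - \frac{7}{3} + \frac{Q + f}{3} = - \frac{7}{3} + \left(\frac{Q}{3} + \frac{f}{3}\right) = - \frac{7}{3} + \frac{Q}{3} + \frac{f}{3}$)
$z{\left(w,M \right)} = -7$ ($z{\left(w,M \right)} = - \frac{7}{3} + \frac{1}{3} \left(-13\right) + \frac{1}{3} \left(-1\right) = - \frac{7}{3} - \frac{13}{3} - \frac{1}{3} = -7$)
$- \frac{30169}{137 \left(-155\right)} + \frac{z{\left(45,-45 \right)}}{21419} = - \frac{30169}{137 \left(-155\right)} - \frac{7}{21419} = - \frac{30169}{-21235} - \frac{7}{21419} = \left(-30169\right) \left(- \frac{1}{21235}\right) - \frac{7}{21419} = \frac{30169}{21235} - \frac{7}{21419} = \frac{646041166}{454832465}$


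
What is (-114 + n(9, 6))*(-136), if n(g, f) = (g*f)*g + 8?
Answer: -51680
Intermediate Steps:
n(g, f) = 8 + f*g² (n(g, f) = (f*g)*g + 8 = f*g² + 8 = 8 + f*g²)
(-114 + n(9, 6))*(-136) = (-114 + (8 + 6*9²))*(-136) = (-114 + (8 + 6*81))*(-136) = (-114 + (8 + 486))*(-136) = (-114 + 494)*(-136) = 380*(-136) = -51680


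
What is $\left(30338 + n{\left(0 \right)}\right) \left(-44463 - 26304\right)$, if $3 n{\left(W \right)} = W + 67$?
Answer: $-2148509709$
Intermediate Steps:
$n{\left(W \right)} = \frac{67}{3} + \frac{W}{3}$ ($n{\left(W \right)} = \frac{W + 67}{3} = \frac{67 + W}{3} = \frac{67}{3} + \frac{W}{3}$)
$\left(30338 + n{\left(0 \right)}\right) \left(-44463 - 26304\right) = \left(30338 + \left(\frac{67}{3} + \frac{1}{3} \cdot 0\right)\right) \left(-44463 - 26304\right) = \left(30338 + \left(\frac{67}{3} + 0\right)\right) \left(-70767\right) = \left(30338 + \frac{67}{3}\right) \left(-70767\right) = \frac{91081}{3} \left(-70767\right) = -2148509709$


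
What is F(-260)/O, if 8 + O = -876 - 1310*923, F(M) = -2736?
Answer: 152/67223 ≈ 0.0022611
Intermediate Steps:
O = -1210014 (O = -8 + (-876 - 1310*923) = -8 + (-876 - 1209130) = -8 - 1210006 = -1210014)
F(-260)/O = -2736/(-1210014) = -2736*(-1/1210014) = 152/67223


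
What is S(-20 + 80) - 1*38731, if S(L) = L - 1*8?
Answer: -38679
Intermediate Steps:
S(L) = -8 + L (S(L) = L - 8 = -8 + L)
S(-20 + 80) - 1*38731 = (-8 + (-20 + 80)) - 1*38731 = (-8 + 60) - 38731 = 52 - 38731 = -38679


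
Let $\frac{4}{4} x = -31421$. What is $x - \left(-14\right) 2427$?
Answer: $2557$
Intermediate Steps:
$x = -31421$
$x - \left(-14\right) 2427 = -31421 - \left(-14\right) 2427 = -31421 - -33978 = -31421 + 33978 = 2557$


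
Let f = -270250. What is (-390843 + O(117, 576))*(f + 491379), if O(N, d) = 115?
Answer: -86401291912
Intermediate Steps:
(-390843 + O(117, 576))*(f + 491379) = (-390843 + 115)*(-270250 + 491379) = -390728*221129 = -86401291912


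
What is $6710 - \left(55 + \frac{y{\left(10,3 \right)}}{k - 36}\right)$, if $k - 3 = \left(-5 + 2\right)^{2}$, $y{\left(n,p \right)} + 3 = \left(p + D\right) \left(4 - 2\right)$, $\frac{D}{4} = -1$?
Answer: $\frac{159715}{24} \approx 6654.8$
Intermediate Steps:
$D = -4$ ($D = 4 \left(-1\right) = -4$)
$y{\left(n,p \right)} = -11 + 2 p$ ($y{\left(n,p \right)} = -3 + \left(p - 4\right) \left(4 - 2\right) = -3 + \left(-4 + p\right) 2 = -3 + \left(-8 + 2 p\right) = -11 + 2 p$)
$k = 12$ ($k = 3 + \left(-5 + 2\right)^{2} = 3 + \left(-3\right)^{2} = 3 + 9 = 12$)
$6710 - \left(55 + \frac{y{\left(10,3 \right)}}{k - 36}\right) = 6710 - \left(55 + \frac{-11 + 2 \cdot 3}{12 - 36}\right) = 6710 - \left(55 + \frac{-11 + 6}{-24}\right) = 6710 - \left(55 - - \frac{5}{24}\right) = 6710 - \left(55 + \frac{5}{24}\right) = 6710 - \frac{1325}{24} = \frac{159715}{24}$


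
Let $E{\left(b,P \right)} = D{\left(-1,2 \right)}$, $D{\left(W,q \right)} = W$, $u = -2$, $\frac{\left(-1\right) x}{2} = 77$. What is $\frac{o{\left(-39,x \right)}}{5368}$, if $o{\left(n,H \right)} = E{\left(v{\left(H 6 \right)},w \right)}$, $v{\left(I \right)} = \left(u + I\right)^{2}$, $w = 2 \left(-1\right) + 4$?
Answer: $- \frac{1}{5368} \approx -0.00018629$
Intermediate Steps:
$x = -154$ ($x = \left(-2\right) 77 = -154$)
$w = 2$ ($w = -2 + 4 = 2$)
$v{\left(I \right)} = \left(-2 + I\right)^{2}$
$E{\left(b,P \right)} = -1$
$o{\left(n,H \right)} = -1$
$\frac{o{\left(-39,x \right)}}{5368} = - \frac{1}{5368}$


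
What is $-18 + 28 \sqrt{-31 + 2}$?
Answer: $-18 + 28 i \sqrt{29} \approx -18.0 + 150.78 i$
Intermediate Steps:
$-18 + 28 \sqrt{-31 + 2} = -18 + 28 \sqrt{-29} = -18 + 28 i \sqrt{29}$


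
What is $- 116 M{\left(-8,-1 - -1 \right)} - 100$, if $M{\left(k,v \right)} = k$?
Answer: $828$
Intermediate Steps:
$- 116 M{\left(-8,-1 - -1 \right)} - 100 = \left(-116\right) \left(-8\right) - 100 = 928 - 100 = 828$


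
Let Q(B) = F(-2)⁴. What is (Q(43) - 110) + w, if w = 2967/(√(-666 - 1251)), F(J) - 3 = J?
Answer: -109 - 989*I*√213/213 ≈ -109.0 - 67.765*I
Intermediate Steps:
F(J) = 3 + J
w = -989*I*√213/213 (w = 2967/(√(-1917)) = 2967/((3*I*√213)) = 2967*(-I*√213/639) = -989*I*√213/213 ≈ -67.765*I)
Q(B) = 1 (Q(B) = (3 - 2)⁴ = 1⁴ = 1)
(Q(43) - 110) + w = (1 - 110) - 989*I*√213/213 = -109 - 989*I*√213/213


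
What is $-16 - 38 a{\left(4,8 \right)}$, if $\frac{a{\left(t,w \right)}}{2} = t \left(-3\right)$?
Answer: $896$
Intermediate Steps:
$a{\left(t,w \right)} = - 6 t$ ($a{\left(t,w \right)} = 2 t \left(-3\right) = 2 \left(- 3 t\right) = - 6 t$)
$-16 - 38 a{\left(4,8 \right)} = -16 - 38 \left(\left(-6\right) 4\right) = -16 - -912 = -16 + 912 = 896$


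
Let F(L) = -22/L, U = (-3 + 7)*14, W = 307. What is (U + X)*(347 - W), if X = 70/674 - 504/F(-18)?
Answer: -52826200/3707 ≈ -14250.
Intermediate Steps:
U = 56 (U = 4*14 = 56)
X = -1528247/3707 (X = 70/674 - 504/((-22/(-18))) = 70*(1/674) - 504/((-22*(-1/18))) = 35/337 - 504/11/9 = 35/337 - 504*9/11 = 35/337 - 4536/11 = -1528247/3707 ≈ -412.26)
(U + X)*(347 - W) = (56 - 1528247/3707)*(347 - 1*307) = -1320655*(347 - 307)/3707 = -1320655/3707*40 = -52826200/3707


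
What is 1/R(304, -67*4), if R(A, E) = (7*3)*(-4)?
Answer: -1/84 ≈ -0.011905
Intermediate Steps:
R(A, E) = -84 (R(A, E) = 21*(-4) = -84)
1/R(304, -67*4) = 1/(-84) = -1/84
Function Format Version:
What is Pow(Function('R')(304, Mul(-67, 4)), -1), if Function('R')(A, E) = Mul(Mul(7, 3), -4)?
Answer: Rational(-1, 84) ≈ -0.011905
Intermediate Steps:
Function('R')(A, E) = -84 (Function('R')(A, E) = Mul(21, -4) = -84)
Pow(Function('R')(304, Mul(-67, 4)), -1) = Pow(-84, -1) = Rational(-1, 84)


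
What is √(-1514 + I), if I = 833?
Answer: I*√681 ≈ 26.096*I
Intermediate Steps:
√(-1514 + I) = √(-1514 + 833) = √(-681) = I*√681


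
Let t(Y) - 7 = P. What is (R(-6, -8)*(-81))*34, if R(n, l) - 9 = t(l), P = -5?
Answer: -30294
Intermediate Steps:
t(Y) = 2 (t(Y) = 7 - 5 = 2)
R(n, l) = 11 (R(n, l) = 9 + 2 = 11)
(R(-6, -8)*(-81))*34 = (11*(-81))*34 = -891*34 = -30294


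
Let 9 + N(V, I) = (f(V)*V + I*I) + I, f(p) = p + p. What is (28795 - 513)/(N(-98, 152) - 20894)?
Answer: 28282/21561 ≈ 1.3117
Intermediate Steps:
f(p) = 2*p
N(V, I) = -9 + I + I² + 2*V² (N(V, I) = -9 + (((2*V)*V + I*I) + I) = -9 + ((2*V² + I²) + I) = -9 + ((I² + 2*V²) + I) = -9 + (I + I² + 2*V²) = -9 + I + I² + 2*V²)
(28795 - 513)/(N(-98, 152) - 20894) = (28795 - 513)/((-9 + 152 + 152² + 2*(-98)²) - 20894) = 28282/((-9 + 152 + 23104 + 2*9604) - 20894) = 28282/((-9 + 152 + 23104 + 19208) - 20894) = 28282/(42455 - 20894) = 28282/21561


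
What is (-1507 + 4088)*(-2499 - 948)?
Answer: -8896707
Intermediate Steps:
(-1507 + 4088)*(-2499 - 948) = 2581*(-3447) = -8896707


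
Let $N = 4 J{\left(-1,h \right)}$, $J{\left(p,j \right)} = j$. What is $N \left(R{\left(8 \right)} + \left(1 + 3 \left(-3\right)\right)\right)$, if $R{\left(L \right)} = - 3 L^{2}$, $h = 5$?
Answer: $-4000$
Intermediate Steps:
$N = 20$ ($N = 4 \cdot 5 = 20$)
$N \left(R{\left(8 \right)} + \left(1 + 3 \left(-3\right)\right)\right) = 20 \left(- 3 \cdot 8^{2} + \left(1 + 3 \left(-3\right)\right)\right) = 20 \left(\left(-3\right) 64 + \left(1 - 9\right)\right) = 20 \left(-192 - 8\right) = 20 \left(-200\right) = -4000$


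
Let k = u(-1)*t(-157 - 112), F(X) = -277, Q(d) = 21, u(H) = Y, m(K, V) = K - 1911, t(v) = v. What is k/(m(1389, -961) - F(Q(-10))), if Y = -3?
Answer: -807/245 ≈ -3.2939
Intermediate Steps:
m(K, V) = -1911 + K
u(H) = -3
k = 807 (k = -3*(-157 - 112) = -3*(-269) = 807)
k/(m(1389, -961) - F(Q(-10))) = 807/((-1911 + 1389) - 1*(-277)) = 807/(-522 + 277) = 807/(-245) = 807*(-1/245) = -807/245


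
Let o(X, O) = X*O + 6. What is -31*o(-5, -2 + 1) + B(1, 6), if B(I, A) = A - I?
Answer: -336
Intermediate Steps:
o(X, O) = 6 + O*X (o(X, O) = O*X + 6 = 6 + O*X)
-31*o(-5, -2 + 1) + B(1, 6) = -31*(6 + (-2 + 1)*(-5)) + (6 - 1*1) = -31*(6 - 1*(-5)) + (6 - 1) = -31*(6 + 5) + 5 = -31*11 + 5 = -341 + 5 = -336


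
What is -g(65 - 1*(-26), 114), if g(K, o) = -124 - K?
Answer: 215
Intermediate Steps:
-g(65 - 1*(-26), 114) = -(-124 - (65 - 1*(-26))) = -(-124 - (65 + 26)) = -(-124 - 1*91) = -(-124 - 91) = -1*(-215) = 215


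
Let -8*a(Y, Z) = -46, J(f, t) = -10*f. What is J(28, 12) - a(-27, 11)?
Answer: -1143/4 ≈ -285.75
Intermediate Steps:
a(Y, Z) = 23/4 (a(Y, Z) = -1/8*(-46) = 23/4)
J(28, 12) - a(-27, 11) = -10*28 - 1*23/4 = -280 - 23/4 = -1143/4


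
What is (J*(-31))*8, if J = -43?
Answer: 10664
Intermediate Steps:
(J*(-31))*8 = -43*(-31)*8 = 1333*8 = 10664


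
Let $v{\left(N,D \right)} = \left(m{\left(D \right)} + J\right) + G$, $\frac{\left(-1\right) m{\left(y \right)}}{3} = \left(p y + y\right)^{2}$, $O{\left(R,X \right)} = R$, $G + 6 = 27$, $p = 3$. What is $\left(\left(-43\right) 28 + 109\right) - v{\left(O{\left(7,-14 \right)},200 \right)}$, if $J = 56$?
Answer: $1918828$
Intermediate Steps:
$G = 21$ ($G = -6 + 27 = 21$)
$m{\left(y \right)} = - 48 y^{2}$ ($m{\left(y \right)} = - 3 \left(3 y + y\right)^{2} = - 3 \left(4 y\right)^{2} = - 3 \cdot 16 y^{2} = - 48 y^{2}$)
$v{\left(N,D \right)} = 77 - 48 D^{2}$ ($v{\left(N,D \right)} = \left(- 48 D^{2} + 56\right) + 21 = \left(56 - 48 D^{2}\right) + 21 = 77 - 48 D^{2}$)
$\left(\left(-43\right) 28 + 109\right) - v{\left(O{\left(7,-14 \right)},200 \right)} = \left(\left(-43\right) 28 + 109\right) - \left(77 - 48 \cdot 200^{2}\right) = \left(-1204 + 109\right) - \left(77 - 1920000\right) = -1095 - \left(77 - 1920000\right) = -1095 - -1919923 = -1095 + 1919923 = 1918828$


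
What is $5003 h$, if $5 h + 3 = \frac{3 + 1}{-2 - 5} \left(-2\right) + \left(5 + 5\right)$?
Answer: $\frac{285171}{35} \approx 8147.7$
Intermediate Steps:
$h = \frac{57}{35}$ ($h = - \frac{3}{5} + \frac{\frac{3 + 1}{-2 - 5} \left(-2\right) + \left(5 + 5\right)}{5} = - \frac{3}{5} + \frac{\frac{4}{-7} \left(-2\right) + 10}{5} = - \frac{3}{5} + \frac{4 \left(- \frac{1}{7}\right) \left(-2\right) + 10}{5} = - \frac{3}{5} + \frac{\left(- \frac{4}{7}\right) \left(-2\right) + 10}{5} = - \frac{3}{5} + \frac{\frac{8}{7} + 10}{5} = - \frac{3}{5} + \frac{1}{5} \cdot \frac{78}{7} = - \frac{3}{5} + \frac{78}{35} = \frac{57}{35} \approx 1.6286$)
$5003 h = 5003 \cdot \frac{57}{35} = \frac{285171}{35}$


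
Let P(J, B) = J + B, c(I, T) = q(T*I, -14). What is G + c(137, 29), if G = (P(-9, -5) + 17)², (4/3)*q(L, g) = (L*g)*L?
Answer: -331479291/2 ≈ -1.6574e+8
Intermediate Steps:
q(L, g) = 3*g*L²/4 (q(L, g) = 3*((L*g)*L)/4 = 3*(g*L²)/4 = 3*g*L²/4)
c(I, T) = -21*I²*T²/2 (c(I, T) = (¾)*(-14)*(T*I)² = (¾)*(-14)*(I*T)² = (¾)*(-14)*(I²*T²) = -21*I²*T²/2)
P(J, B) = B + J
G = 9 (G = ((-5 - 9) + 17)² = (-14 + 17)² = 3² = 9)
G + c(137, 29) = 9 - 21/2*137²*29² = 9 - 21/2*18769*841 = 9 - 331479309/2 = -331479291/2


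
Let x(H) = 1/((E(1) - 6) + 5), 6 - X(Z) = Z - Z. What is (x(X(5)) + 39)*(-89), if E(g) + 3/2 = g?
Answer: -10235/3 ≈ -3411.7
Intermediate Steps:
E(g) = -3/2 + g
X(Z) = 6 (X(Z) = 6 - (Z - Z) = 6 - 1*0 = 6 + 0 = 6)
x(H) = -⅔ (x(H) = 1/(((-3/2 + 1) - 6) + 5) = 1/((-½ - 6) + 5) = 1/(-13/2 + 5) = 1/(-3/2) = -⅔)
(x(X(5)) + 39)*(-89) = (-⅔ + 39)*(-89) = (115/3)*(-89) = -10235/3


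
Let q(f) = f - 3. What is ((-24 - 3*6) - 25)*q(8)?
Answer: -335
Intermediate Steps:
q(f) = -3 + f
((-24 - 3*6) - 25)*q(8) = ((-24 - 3*6) - 25)*(-3 + 8) = ((-24 - 1*18) - 25)*5 = ((-24 - 18) - 25)*5 = (-42 - 25)*5 = -67*5 = -335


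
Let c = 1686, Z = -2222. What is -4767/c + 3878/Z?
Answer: -2855097/624382 ≈ -4.5727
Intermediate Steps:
-4767/c + 3878/Z = -4767/1686 + 3878/(-2222) = -4767*1/1686 + 3878*(-1/2222) = -1589/562 - 1939/1111 = -2855097/624382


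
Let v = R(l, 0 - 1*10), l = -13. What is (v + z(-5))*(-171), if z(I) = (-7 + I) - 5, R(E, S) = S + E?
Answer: 6840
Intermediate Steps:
R(E, S) = E + S
z(I) = -12 + I
v = -23 (v = -13 + (0 - 1*10) = -13 + (0 - 10) = -13 - 10 = -23)
(v + z(-5))*(-171) = (-23 + (-12 - 5))*(-171) = (-23 - 17)*(-171) = -40*(-171) = 6840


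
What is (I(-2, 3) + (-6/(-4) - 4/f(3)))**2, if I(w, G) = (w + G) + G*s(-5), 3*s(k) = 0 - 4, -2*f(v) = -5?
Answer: 961/100 ≈ 9.6100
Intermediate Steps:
f(v) = 5/2 (f(v) = -1/2*(-5) = 5/2)
s(k) = -4/3 (s(k) = (0 - 4)/3 = (1/3)*(-4) = -4/3)
I(w, G) = w - G/3 (I(w, G) = (w + G) + G*(-4/3) = (G + w) - 4*G/3 = w - G/3)
(I(-2, 3) + (-6/(-4) - 4/f(3)))**2 = ((-2 - 1/3*3) + (-6/(-4) - 4/5/2))**2 = ((-2 - 1) + (-6*(-1/4) - 4*2/5))**2 = (-3 + (3/2 - 8/5))**2 = (-3 - 1/10)**2 = (-31/10)**2 = 961/100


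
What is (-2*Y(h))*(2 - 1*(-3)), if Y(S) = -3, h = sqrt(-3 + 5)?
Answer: 30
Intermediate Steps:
h = sqrt(2) ≈ 1.4142
(-2*Y(h))*(2 - 1*(-3)) = (-2*(-3))*(2 - 1*(-3)) = 6*(2 + 3) = 6*5 = 30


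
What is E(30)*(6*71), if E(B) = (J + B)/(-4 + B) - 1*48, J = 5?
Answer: -258369/13 ≈ -19875.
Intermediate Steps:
E(B) = -48 + (5 + B)/(-4 + B) (E(B) = (5 + B)/(-4 + B) - 1*48 = (5 + B)/(-4 + B) - 48 = -48 + (5 + B)/(-4 + B))
E(30)*(6*71) = ((197 - 47*30)/(-4 + 30))*(6*71) = ((197 - 1410)/26)*426 = ((1/26)*(-1213))*426 = -1213/26*426 = -258369/13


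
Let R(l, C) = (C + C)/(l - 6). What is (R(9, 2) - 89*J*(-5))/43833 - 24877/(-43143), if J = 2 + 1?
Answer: 60425630/99530901 ≈ 0.60710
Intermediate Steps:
J = 3
R(l, C) = 2*C/(-6 + l) (R(l, C) = (2*C)/(-6 + l) = 2*C/(-6 + l))
(R(9, 2) - 89*J*(-5))/43833 - 24877/(-43143) = (2*2/(-6 + 9) - 267*(-5))/43833 - 24877/(-43143) = (2*2/3 - 89*(-15))*(1/43833) - 24877*(-1/43143) = (2*2*(⅓) + 1335)*(1/43833) + 24877/43143 = (4/3 + 1335)*(1/43833) + 24877/43143 = (4009/3)*(1/43833) + 24877/43143 = 211/6921 + 24877/43143 = 60425630/99530901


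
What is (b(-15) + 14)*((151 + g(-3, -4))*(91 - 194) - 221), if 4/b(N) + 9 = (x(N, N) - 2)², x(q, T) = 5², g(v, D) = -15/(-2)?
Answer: -60262353/260 ≈ -2.3178e+5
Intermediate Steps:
g(v, D) = 15/2 (g(v, D) = -15*(-½) = 15/2)
x(q, T) = 25
b(N) = 1/130 (b(N) = 4/(-9 + (25 - 2)²) = 4/(-9 + 23²) = 4/(-9 + 529) = 4/520 = 4*(1/520) = 1/130)
(b(-15) + 14)*((151 + g(-3, -4))*(91 - 194) - 221) = (1/130 + 14)*((151 + 15/2)*(91 - 194) - 221) = 1821*((317/2)*(-103) - 221)/130 = 1821*(-32651/2 - 221)/130 = (1821/130)*(-33093/2) = -60262353/260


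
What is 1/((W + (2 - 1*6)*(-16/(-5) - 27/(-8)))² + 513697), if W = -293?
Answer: 100/61564949 ≈ 1.6243e-6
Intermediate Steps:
1/((W + (2 - 1*6)*(-16/(-5) - 27/(-8)))² + 513697) = 1/((-293 + (2 - 1*6)*(-16/(-5) - 27/(-8)))² + 513697) = 1/((-293 + (2 - 6)*(-16*(-⅕) - 27*(-⅛)))² + 513697) = 1/((-293 - 4*(16/5 + 27/8))² + 513697) = 1/((-293 - 4*263/40)² + 513697) = 1/((-293 - 263/10)² + 513697) = 1/((-3193/10)² + 513697) = 1/(10195249/100 + 513697) = 1/(61564949/100) = 100/61564949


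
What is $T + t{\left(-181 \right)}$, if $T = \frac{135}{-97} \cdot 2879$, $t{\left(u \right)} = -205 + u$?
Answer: $- \frac{426107}{97} \approx -4392.9$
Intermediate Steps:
$T = - \frac{388665}{97}$ ($T = 135 \left(- \frac{1}{97}\right) 2879 = \left(- \frac{135}{97}\right) 2879 = - \frac{388665}{97} \approx -4006.9$)
$T + t{\left(-181 \right)} = - \frac{388665}{97} - 386 = - \frac{426107}{97}$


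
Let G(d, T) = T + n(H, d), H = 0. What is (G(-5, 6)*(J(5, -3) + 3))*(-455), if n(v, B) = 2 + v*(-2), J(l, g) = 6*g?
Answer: 54600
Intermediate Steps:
n(v, B) = 2 - 2*v
G(d, T) = 2 + T (G(d, T) = T + (2 - 2*0) = T + (2 + 0) = T + 2 = 2 + T)
(G(-5, 6)*(J(5, -3) + 3))*(-455) = ((2 + 6)*(6*(-3) + 3))*(-455) = (8*(-18 + 3))*(-455) = (8*(-15))*(-455) = -120*(-455) = 54600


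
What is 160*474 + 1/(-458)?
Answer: 34734719/458 ≈ 75840.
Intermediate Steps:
160*474 + 1/(-458) = 75840 - 1/458 = 34734719/458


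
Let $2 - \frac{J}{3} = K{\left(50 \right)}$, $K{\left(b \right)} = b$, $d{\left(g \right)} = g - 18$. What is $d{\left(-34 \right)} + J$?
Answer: $-196$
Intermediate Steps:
$d{\left(g \right)} = -18 + g$ ($d{\left(g \right)} = g - 18 = -18 + g$)
$J = -144$ ($J = 6 - 150 = -144$)
$d{\left(-34 \right)} + J = \left(-18 - 34\right) - 144 = -52 - 144 = -196$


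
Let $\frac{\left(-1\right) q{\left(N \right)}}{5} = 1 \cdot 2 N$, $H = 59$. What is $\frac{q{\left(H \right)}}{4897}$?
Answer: $- \frac{10}{83} \approx -0.12048$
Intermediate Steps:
$q{\left(N \right)} = - 10 N$ ($q{\left(N \right)} = - 5 \cdot 1 \cdot 2 N = - 5 \cdot 2 N = - 10 N$)
$\frac{q{\left(H \right)}}{4897} = \frac{\left(-10\right) 59}{4897} = \left(-590\right) \frac{1}{4897} = - \frac{10}{83}$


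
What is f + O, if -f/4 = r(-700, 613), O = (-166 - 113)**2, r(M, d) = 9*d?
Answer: 55773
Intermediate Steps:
O = 77841 (O = (-279)**2 = 77841)
f = -22068 (f = -36*613 = -4*5517 = -22068)
f + O = -22068 + 77841 = 55773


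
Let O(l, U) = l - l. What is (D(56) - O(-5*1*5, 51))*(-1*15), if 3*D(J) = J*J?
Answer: -15680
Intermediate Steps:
D(J) = J**2/3 (D(J) = (J*J)/3 = J**2/3)
O(l, U) = 0
(D(56) - O(-5*1*5, 51))*(-1*15) = ((1/3)*56**2 - 1*0)*(-1*15) = ((1/3)*3136 + 0)*(-15) = (3136/3 + 0)*(-15) = (3136/3)*(-15) = -15680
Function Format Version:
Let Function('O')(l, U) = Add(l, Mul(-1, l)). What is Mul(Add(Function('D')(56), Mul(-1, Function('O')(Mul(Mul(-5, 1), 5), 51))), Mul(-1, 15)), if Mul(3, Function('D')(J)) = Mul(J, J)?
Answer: -15680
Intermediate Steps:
Function('D')(J) = Mul(Rational(1, 3), Pow(J, 2)) (Function('D')(J) = Mul(Rational(1, 3), Mul(J, J)) = Mul(Rational(1, 3), Pow(J, 2)))
Function('O')(l, U) = 0
Mul(Add(Function('D')(56), Mul(-1, Function('O')(Mul(Mul(-5, 1), 5), 51))), Mul(-1, 15)) = Mul(Add(Mul(Rational(1, 3), Pow(56, 2)), Mul(-1, 0)), Mul(-1, 15)) = Mul(Add(Mul(Rational(1, 3), 3136), 0), -15) = Mul(Add(Rational(3136, 3), 0), -15) = Mul(Rational(3136, 3), -15) = -15680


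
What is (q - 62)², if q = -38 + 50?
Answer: 2500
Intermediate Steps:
q = 12
(q - 62)² = (12 - 62)² = (-50)² = 2500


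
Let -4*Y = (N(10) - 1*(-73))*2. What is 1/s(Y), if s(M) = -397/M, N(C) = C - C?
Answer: 73/794 ≈ 0.091940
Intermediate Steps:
N(C) = 0
Y = -73/2 (Y = -(0 - 1*(-73))*2/4 = -(0 + 73)*2/4 = -73*2/4 = -¼*146 = -73/2 ≈ -36.500)
1/s(Y) = 1/(-397/(-73/2)) = 1/(-397*(-2/73)) = 1/(794/73) = 73/794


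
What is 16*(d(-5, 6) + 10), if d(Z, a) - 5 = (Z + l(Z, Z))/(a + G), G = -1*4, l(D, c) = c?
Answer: 160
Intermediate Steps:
G = -4
d(Z, a) = 5 + 2*Z/(-4 + a) (d(Z, a) = 5 + (Z + Z)/(a - 4) = 5 + (2*Z)/(-4 + a) = 5 + 2*Z/(-4 + a))
16*(d(-5, 6) + 10) = 16*((-20 + 2*(-5) + 5*6)/(-4 + 6) + 10) = 16*((-20 - 10 + 30)/2 + 10) = 16*((½)*0 + 10) = 16*(0 + 10) = 16*10 = 160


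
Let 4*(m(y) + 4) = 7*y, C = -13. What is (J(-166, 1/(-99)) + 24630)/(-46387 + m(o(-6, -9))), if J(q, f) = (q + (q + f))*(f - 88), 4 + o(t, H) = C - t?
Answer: -2111144908/1819467441 ≈ -1.1603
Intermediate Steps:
o(t, H) = -17 - t (o(t, H) = -4 + (-13 - t) = -17 - t)
m(y) = -4 + 7*y/4 (m(y) = -4 + (7*y)/4 = -4 + 7*y/4)
J(q, f) = (-88 + f)*(f + 2*q) (J(q, f) = (q + (f + q))*(-88 + f) = (f + 2*q)*(-88 + f) = (-88 + f)*(f + 2*q))
(J(-166, 1/(-99)) + 24630)/(-46387 + m(o(-6, -9))) = (((1/(-99))² - 176*(-166) - 88/(-99) + 2*(-166)/(-99)) + 24630)/(-46387 + (-4 + 7*(-17 - 1*(-6))/4)) = (((-1/99)² + 29216 - 88*(-1/99) + 2*(-1/99)*(-166)) + 24630)/(-46387 + (-4 + 7*(-17 + 6)/4)) = ((1/9801 + 29216 + 8/9 + 332/99) + 24630)/(-46387 + (-4 + (7/4)*(-11))) = (286387597/9801 + 24630)/(-46387 + (-4 - 77/4)) = 527786227/(9801*(-46387 - 93/4)) = 527786227/(9801*(-185641/4)) = (527786227/9801)*(-4/185641) = -2111144908/1819467441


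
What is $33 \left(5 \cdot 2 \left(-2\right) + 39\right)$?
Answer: $627$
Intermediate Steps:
$33 \left(5 \cdot 2 \left(-2\right) + 39\right) = 33 \left(10 \left(-2\right) + 39\right) = 33 \left(-20 + 39\right) = 33 \cdot 19 = 627$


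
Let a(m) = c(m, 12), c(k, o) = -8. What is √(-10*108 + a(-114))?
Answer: 8*I*√17 ≈ 32.985*I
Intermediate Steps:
a(m) = -8
√(-10*108 + a(-114)) = √(-10*108 - 8) = √(-1080 - 8) = √(-1088) = 8*I*√17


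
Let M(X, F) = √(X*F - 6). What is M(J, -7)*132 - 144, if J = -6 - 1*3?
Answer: -144 + 132*√57 ≈ 852.58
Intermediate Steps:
J = -9 (J = -6 - 3 = -9)
M(X, F) = √(-6 + F*X) (M(X, F) = √(F*X - 6) = √(-6 + F*X))
M(J, -7)*132 - 144 = √(-6 - 7*(-9))*132 - 144 = √(-6 + 63)*132 - 144 = √57*132 - 144 = 132*√57 - 144 = -144 + 132*√57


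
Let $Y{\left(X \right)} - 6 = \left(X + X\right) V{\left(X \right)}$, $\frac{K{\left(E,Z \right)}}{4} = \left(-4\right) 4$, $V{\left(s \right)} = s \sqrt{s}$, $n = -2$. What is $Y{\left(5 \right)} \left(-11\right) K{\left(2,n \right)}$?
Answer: $4224 + 35200 \sqrt{5} \approx 82934.0$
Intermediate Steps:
$V{\left(s \right)} = s^{\frac{3}{2}}$
$K{\left(E,Z \right)} = -64$ ($K{\left(E,Z \right)} = 4 \left(\left(-4\right) 4\right) = 4 \left(-16\right) = -64$)
$Y{\left(X \right)} = 6 + 2 X^{\frac{5}{2}}$ ($Y{\left(X \right)} = 6 + \left(X + X\right) X^{\frac{3}{2}} = 6 + 2 X X^{\frac{3}{2}} = 6 + 2 X^{\frac{5}{2}}$)
$Y{\left(5 \right)} \left(-11\right) K{\left(2,n \right)} = \left(6 + 2 \cdot 5^{\frac{5}{2}}\right) \left(-11\right) \left(-64\right) = \left(6 + 2 \cdot 25 \sqrt{5}\right) \left(-11\right) \left(-64\right) = \left(6 + 50 \sqrt{5}\right) \left(-11\right) \left(-64\right) = \left(-66 - 550 \sqrt{5}\right) \left(-64\right) = 4224 + 35200 \sqrt{5}$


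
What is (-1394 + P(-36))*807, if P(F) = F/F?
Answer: -1124151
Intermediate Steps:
P(F) = 1
(-1394 + P(-36))*807 = (-1394 + 1)*807 = -1393*807 = -1124151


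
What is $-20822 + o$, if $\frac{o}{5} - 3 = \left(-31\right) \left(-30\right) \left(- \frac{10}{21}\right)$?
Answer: $- \frac{161149}{7} \approx -23021.0$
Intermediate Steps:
$o = - \frac{15395}{7}$ ($o = 15 + 5 \left(-31\right) \left(-30\right) \left(- \frac{10}{21}\right) = 15 + 5 \cdot 930 \left(\left(-10\right) \frac{1}{21}\right) = 15 + 5 \cdot 930 \left(- \frac{10}{21}\right) = 15 + 5 \left(- \frac{3100}{7}\right) = 15 - \frac{15500}{7} = - \frac{15395}{7} \approx -2199.3$)
$-20822 + o = -20822 - \frac{15395}{7} = - \frac{161149}{7}$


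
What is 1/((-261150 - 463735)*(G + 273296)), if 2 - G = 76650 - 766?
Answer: -1/143102447390 ≈ -6.9880e-12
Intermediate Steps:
G = -75882 (G = 2 - (76650 - 766) = 2 - 1*75884 = 2 - 75884 = -75882)
1/((-261150 - 463735)*(G + 273296)) = 1/((-261150 - 463735)*(-75882 + 273296)) = 1/(-724885*197414) = 1/(-143102447390) = -1/143102447390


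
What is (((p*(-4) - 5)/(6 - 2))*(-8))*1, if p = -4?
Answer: -22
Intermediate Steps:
(((p*(-4) - 5)/(6 - 2))*(-8))*1 = (((-4*(-4) - 5)/(6 - 2))*(-8))*1 = (((16 - 5)/4)*(-8))*1 = ((11*(¼))*(-8))*1 = ((11/4)*(-8))*1 = -22*1 = -22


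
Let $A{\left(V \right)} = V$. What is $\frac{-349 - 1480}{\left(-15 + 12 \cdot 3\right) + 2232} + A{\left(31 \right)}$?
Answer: $\frac{68014}{2253} \approx 30.188$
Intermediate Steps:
$\frac{-349 - 1480}{\left(-15 + 12 \cdot 3\right) + 2232} + A{\left(31 \right)} = \frac{-349 - 1480}{\left(-15 + 12 \cdot 3\right) + 2232} + 31 = - \frac{1829}{\left(-15 + 36\right) + 2232} + 31 = - \frac{1829}{21 + 2232} + 31 = - \frac{1829}{2253} + 31 = \frac{68014}{2253}$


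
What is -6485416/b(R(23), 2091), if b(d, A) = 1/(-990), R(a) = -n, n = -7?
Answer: 6420561840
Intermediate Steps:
R(a) = 7 (R(a) = -1*(-7) = 7)
b(d, A) = -1/990
-6485416/b(R(23), 2091) = -6485416/(-1/990) = -6485416*(-990) = 6420561840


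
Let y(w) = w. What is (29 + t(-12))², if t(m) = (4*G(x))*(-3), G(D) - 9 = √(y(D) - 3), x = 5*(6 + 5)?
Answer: 13729 + 3792*√13 ≈ 27401.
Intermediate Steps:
x = 55 (x = 5*11 = 55)
G(D) = 9 + √(-3 + D) (G(D) = 9 + √(D - 3) = 9 + √(-3 + D))
t(m) = -108 - 24*√13 (t(m) = (4*(9 + √(-3 + 55)))*(-3) = (4*(9 + √52))*(-3) = (4*(9 + 2*√13))*(-3) = (36 + 8*√13)*(-3) = -108 - 24*√13)
(29 + t(-12))² = (29 + (-108 - 24*√13))² = (-79 - 24*√13)²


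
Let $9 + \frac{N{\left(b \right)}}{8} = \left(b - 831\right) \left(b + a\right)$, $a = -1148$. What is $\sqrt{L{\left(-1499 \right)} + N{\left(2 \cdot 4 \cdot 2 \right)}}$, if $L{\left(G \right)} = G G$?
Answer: $7 \sqrt{196481} \approx 3102.8$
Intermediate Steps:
$N{\left(b \right)} = -72 + 8 \left(-1148 + b\right) \left(-831 + b\right)$ ($N{\left(b \right)} = -72 + 8 \left(b - 831\right) \left(b - 1148\right) = -72 + 8 \left(-831 + b\right) \left(-1148 + b\right) = -72 + 8 \left(-1148 + b\right) \left(-831 + b\right)$)
$L{\left(G \right)} = G^{2}$
$\sqrt{L{\left(-1499 \right)} + N{\left(2 \cdot 4 \cdot 2 \right)}} = \sqrt{\left(-1499\right)^{2} + \left(7631832 - 15832 \cdot 2 \cdot 4 \cdot 2 + 8 \left(2 \cdot 4 \cdot 2\right)^{2}\right)} = \sqrt{2247001 + \left(7631832 - 15832 \cdot 8 \cdot 2 + 8 \left(8 \cdot 2\right)^{2}\right)} = \sqrt{2247001 + \left(7631832 - 253312 + 8 \cdot 16^{2}\right)} = \sqrt{2247001 + \left(7631832 - 253312 + 8 \cdot 256\right)} = \sqrt{2247001 + \left(7631832 - 253312 + 2048\right)} = \sqrt{2247001 + 7380568} = \sqrt{9627569} = 7 \sqrt{196481}$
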